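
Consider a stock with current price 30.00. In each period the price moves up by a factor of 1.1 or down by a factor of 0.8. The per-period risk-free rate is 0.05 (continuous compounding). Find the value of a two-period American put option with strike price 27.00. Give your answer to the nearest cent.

0.54

Risk-neutral probability p = (e^0.05 − 0.8)/(1.1 − 0.8) = 0.2513/0.3000 = 0.8376
Terminal stock prices: S_uu = 36.3, S_ud = 26.4, S_dd = 19.2
Terminal payoffs (K − S): max(-9.3, 0) = 0, max(0.6, 0) = 0.6, max(7.8, 0) = 7.8
Node u (S = 33): continuation = e^(−0.05)·[0.8376·0.0000 + 0.1624·0.6000] = 0.0927; exercise value = 0.0000 ≤ continuation, so V_u = 0.0927
Node d (S = 24): continuation = e^(−0.05)·[0.8376·0.6000 + 0.1624·7.8000] = 1.6832; exercise value = 3.0000 > continuation, so V_d = 3.0000 (exercise)
Node 0 (S = 30): continuation = e^(−0.05)·[0.8376·0.0927 + 0.1624·3.0000] = 0.5374; exercise value = 0.0000 ≤ continuation, so V_0 = 0.5374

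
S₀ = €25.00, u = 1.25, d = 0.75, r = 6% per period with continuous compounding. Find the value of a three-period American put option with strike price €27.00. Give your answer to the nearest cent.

Risk-neutral probability p = (e^0.06 − 0.75)/(1.25 − 0.75) = 0.3118/0.5000 = 0.6237
Terminal stock prices: S_uuu = 48.83, S_uud = 29.3, S_udd = 17.58, S_ddd = 10.55
Terminal payoffs (K − S): max(-21.83, 0) = 0, max(-2.297, 0) = 0, max(9.422, 0) = 9.422, max(16.45, 0) = 16.45
Node uu (S = 39.06): continuation = e^(−0.06)·[0.6237·0.0000 + 0.3763·0.0000] = 0.0000; exercise value = 0.0000 ≤ continuation, so V_uu = 0.0000
Node ud (S = 23.44): continuation = e^(−0.06)·[0.6237·0.0000 + 0.3763·9.4219] = 3.3392; exercise value = 3.5625 > continuation, so V_ud = 3.5625 (exercise)
Node dd (S = 14.06): continuation = e^(−0.06)·[0.6237·9.4219 + 0.3763·16.4531] = 11.3651; exercise value = 12.9375 > continuation, so V_dd = 12.9375 (exercise)
Node u (S = 31.25): continuation = e^(−0.06)·[0.6237·0.0000 + 0.3763·3.5625] = 1.2626; exercise value = 0.0000 ≤ continuation, so V_u = 1.2626
Node d (S = 18.75): continuation = e^(−0.06)·[0.6237·3.5625 + 0.3763·12.9375] = 6.6776; exercise value = 8.2500 > continuation, so V_d = 8.2500 (exercise)
Node 0 (S = 25): continuation = e^(−0.06)·[0.6237·1.2626 + 0.3763·8.2500] = 3.6655; exercise value = 2.0000 ≤ continuation, so V_0 = 3.6655

€3.67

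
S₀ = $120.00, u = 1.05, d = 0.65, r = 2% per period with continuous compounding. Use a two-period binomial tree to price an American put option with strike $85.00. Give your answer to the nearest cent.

Risk-neutral probability p = (e^0.02 − 0.65)/(1.05 − 0.65) = 0.3702/0.4000 = 0.9255
Terminal stock prices: S_uu = 132.3, S_ud = 81.9, S_dd = 50.7
Terminal payoffs (K − S): max(-47.3, 0) = 0, max(3.1, 0) = 3.1, max(34.3, 0) = 34.3
Node u (S = 126): continuation = e^(−0.02)·[0.9255·0.0000 + 0.0745·3.1000] = 0.2264; exercise value = 0.0000 ≤ continuation, so V_u = 0.2264
Node d (S = 78): continuation = e^(−0.02)·[0.9255·3.1000 + 0.0745·34.3000] = 5.3169; exercise value = 7.0000 > continuation, so V_d = 7.0000 (exercise)
Node 0 (S = 120): continuation = e^(−0.02)·[0.9255·0.2264 + 0.0745·7.0000] = 0.7165; exercise value = 0.0000 ≤ continuation, so V_0 = 0.7165

$0.72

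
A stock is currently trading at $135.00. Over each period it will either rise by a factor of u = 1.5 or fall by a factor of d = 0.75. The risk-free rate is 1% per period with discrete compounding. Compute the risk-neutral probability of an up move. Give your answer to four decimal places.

p = 0.3467

Risk-neutral probability p = (1 + 0.01 − 0.75)/(1.5 − 0.75) = 0.2600/0.7500 = 0.3467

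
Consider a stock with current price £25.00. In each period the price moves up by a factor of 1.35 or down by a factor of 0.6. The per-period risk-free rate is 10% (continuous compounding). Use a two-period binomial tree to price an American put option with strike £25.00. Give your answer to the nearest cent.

£3.81

Risk-neutral probability p = (e^0.1 − 0.6)/(1.35 − 0.6) = 0.5052/0.7500 = 0.6736
Terminal stock prices: S_uu = 45.56, S_ud = 20.25, S_dd = 9
Terminal payoffs (K − S): max(-20.56, 0) = 0, max(4.75, 0) = 4.75, max(16, 0) = 16
Node u (S = 33.75): continuation = e^(−0.1)·[0.6736·0.0000 + 0.3264·4.7500] = 1.4030; exercise value = 0.0000 ≤ continuation, so V_u = 1.4030
Node d (S = 15): continuation = e^(−0.1)·[0.6736·4.7500 + 0.3264·16.0000] = 7.6209; exercise value = 10.0000 > continuation, so V_d = 10.0000 (exercise)
Node 0 (S = 25): continuation = e^(−0.1)·[0.6736·1.4030 + 0.3264·10.0000] = 3.8088; exercise value = 0.0000 ≤ continuation, so V_0 = 3.8088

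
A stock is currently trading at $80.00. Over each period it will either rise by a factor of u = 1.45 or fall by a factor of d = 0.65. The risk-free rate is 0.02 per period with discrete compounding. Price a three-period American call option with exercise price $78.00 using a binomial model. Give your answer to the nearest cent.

Risk-neutral probability p = (1 + 0.02 − 0.65)/(1.45 − 0.65) = 0.3700/0.8000 = 0.4625
Terminal stock prices: S_uuu = 243.9, S_uud = 109.3, S_udd = 49.01, S_ddd = 21.97
Terminal payoffs (S − K): max(165.9, 0) = 165.9, max(31.33, 0) = 31.33, max(-28.99, 0) = 0, max(-56.03, 0) = 0
Node uu (S = 168.2): continuation = 1/1.02·[0.4625·165.8900 + 0.5375·31.3300] = 91.7294; exercise value = 90.2000 ≤ continuation, so V_uu = 91.7294
Node ud (S = 75.4): continuation = 1/1.02·[0.4625·31.3300 + 0.5375·0.0000] = 14.2060; exercise value = 0.0000 ≤ continuation, so V_ud = 14.2060
Node dd (S = 33.8): continuation = 1/1.02·[0.4625·0.0000 + 0.5375·0.0000] = 0.0000; exercise value = 0.0000 ≤ continuation, so V_dd = 0.0000
Node u (S = 116): continuation = 1/1.02·[0.4625·91.7294 + 0.5375·14.2060] = 49.0790; exercise value = 38.0000 ≤ continuation, so V_u = 49.0790
Node d (S = 52): continuation = 1/1.02·[0.4625·14.2060 + 0.5375·0.0000] = 6.4414; exercise value = 0.0000 ≤ continuation, so V_d = 6.4414
Node 0 (S = 80): continuation = 1/1.02·[0.4625·49.0790 + 0.5375·6.4414] = 25.6483; exercise value = 2.0000 ≤ continuation, so V_0 = 25.6483

$25.65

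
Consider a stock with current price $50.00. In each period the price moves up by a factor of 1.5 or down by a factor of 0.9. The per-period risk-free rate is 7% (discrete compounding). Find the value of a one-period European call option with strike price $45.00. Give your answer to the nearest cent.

Risk-neutral probability p = (1 + 0.07 − 0.9)/(1.5 − 0.9) = 0.1700/0.6000 = 0.2833
Terminal stock prices: S_u = 75, S_d = 45
Terminal payoffs (S − K): max(30, 0) = 30, max(0, 0) = 0
Node 0 (S = 50): V_0 = 1/1.07·[0.2833·30.0000 + 0.7167·0.0000] = 7.9439

$7.94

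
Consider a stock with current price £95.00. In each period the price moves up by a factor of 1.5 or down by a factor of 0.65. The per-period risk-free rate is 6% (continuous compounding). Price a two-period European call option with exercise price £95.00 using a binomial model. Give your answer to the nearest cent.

Risk-neutral probability p = (e^0.06 − 0.65)/(1.5 − 0.65) = 0.4118/0.8500 = 0.4845
Terminal stock prices: S_uu = 213.8, S_ud = 92.62, S_dd = 40.14
Terminal payoffs (S − K): max(118.8, 0) = 118.8, max(-2.375, 0) = 0, max(-54.86, 0) = 0
Node u (S = 142.5): V_u = e^(−0.06)·[0.4845·118.7500 + 0.5155·0.0000] = 54.1854
Node d (S = 61.75): V_d = e^(−0.06)·[0.4845·0.0000 + 0.5155·0.0000] = 0.0000
Node 0 (S = 95): V_0 = e^(−0.06)·[0.4845·54.1854 + 0.5155·0.0000] = 24.7247

£24.72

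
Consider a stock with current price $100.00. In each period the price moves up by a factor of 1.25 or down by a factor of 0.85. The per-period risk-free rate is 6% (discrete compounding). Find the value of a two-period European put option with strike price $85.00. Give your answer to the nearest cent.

Risk-neutral probability p = (1 + 0.06 − 0.85)/(1.25 − 0.85) = 0.2100/0.4000 = 0.5250
Terminal stock prices: S_uu = 156.2, S_ud = 106.2, S_dd = 72.25
Terminal payoffs (K − S): max(-71.25, 0) = 0, max(-21.25, 0) = 0, max(12.75, 0) = 12.75
Node u (S = 125): V_u = 1/1.06·[0.5250·0.0000 + 0.4750·0.0000] = 0.0000
Node d (S = 85): V_d = 1/1.06·[0.5250·0.0000 + 0.4750·12.7500] = 5.7134
Node 0 (S = 100): V_0 = 1/1.06·[0.5250·0.0000 + 0.4750·5.7134] = 2.5603

$2.56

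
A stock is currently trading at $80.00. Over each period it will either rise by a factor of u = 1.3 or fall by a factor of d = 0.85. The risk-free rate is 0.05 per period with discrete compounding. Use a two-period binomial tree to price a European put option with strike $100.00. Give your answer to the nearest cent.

Risk-neutral probability p = (1 + 0.05 − 0.85)/(1.3 − 0.85) = 0.2000/0.4500 = 0.4444
Terminal stock prices: S_uu = 135.2, S_ud = 88.4, S_dd = 57.8
Terminal payoffs (K − S): max(-35.2, 0) = 0, max(11.6, 0) = 11.6, max(42.2, 0) = 42.2
Node u (S = 104): V_u = 1/1.05·[0.4444·0.0000 + 0.5556·11.6000] = 6.1376
Node d (S = 68): V_d = 1/1.05·[0.4444·11.6000 + 0.5556·42.2000] = 27.2381
Node 0 (S = 80): V_0 = 1/1.05·[0.4444·6.1376 + 0.5556·27.2381] = 17.0096

$17.01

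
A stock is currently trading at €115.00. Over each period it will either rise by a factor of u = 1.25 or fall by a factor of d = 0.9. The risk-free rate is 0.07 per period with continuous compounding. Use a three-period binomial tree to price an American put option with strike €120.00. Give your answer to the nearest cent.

€8.17

Risk-neutral probability p = (e^0.07 − 0.9)/(1.25 − 0.9) = 0.1725/0.3500 = 0.4929
Terminal stock prices: S_uuu = 224.6, S_uud = 161.7, S_udd = 116.4, S_ddd = 83.84
Terminal payoffs (K − S): max(-104.6, 0) = 0, max(-41.72, 0) = 0, max(3.562, 0) = 3.562, max(36.16, 0) = 36.16
Node uu (S = 179.7): continuation = e^(−0.07)·[0.4929·0.0000 + 0.5071·0.0000] = 0.0000; exercise value = 0.0000 ≤ continuation, so V_uu = 0.0000
Node ud (S = 129.4): continuation = e^(−0.07)·[0.4929·0.0000 + 0.5071·3.5625] = 1.6845; exercise value = 0.0000 ≤ continuation, so V_ud = 1.6845
Node dd (S = 93.15): continuation = e^(−0.07)·[0.4929·3.5625 + 0.5071·36.1650] = 18.7373; exercise value = 26.8500 > continuation, so V_dd = 26.8500 (exercise)
Node u (S = 143.8): continuation = e^(−0.07)·[0.4929·0.0000 + 0.5071·1.6845] = 0.7965; exercise value = 0.0000 ≤ continuation, so V_u = 0.7965
Node d (S = 103.5): continuation = e^(−0.07)·[0.4929·1.6845 + 0.5071·26.8500] = 13.4697; exercise value = 16.5000 > continuation, so V_d = 16.5000 (exercise)
Node 0 (S = 115): continuation = e^(−0.07)·[0.4929·0.7965 + 0.5071·16.5000] = 8.1678; exercise value = 5.0000 ≤ continuation, so V_0 = 8.1678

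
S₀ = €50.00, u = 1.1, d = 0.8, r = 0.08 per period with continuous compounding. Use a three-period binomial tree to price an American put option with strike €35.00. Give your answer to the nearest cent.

Risk-neutral probability p = (e^0.08 − 0.8)/(1.1 − 0.8) = 0.2833/0.3000 = 0.9443
Terminal stock prices: S_uuu = 66.55, S_uud = 48.4, S_udd = 35.2, S_ddd = 25.6
Terminal payoffs (K − S): max(-31.55, 0) = 0, max(-13.4, 0) = 0, max(-0.2, 0) = 0, max(9.4, 0) = 9.4
Node uu (S = 60.5): continuation = e^(−0.08)·[0.9443·0.0000 + 0.0557·0.0000] = 0.0000; exercise value = 0.0000 ≤ continuation, so V_uu = 0.0000
Node ud (S = 44): continuation = e^(−0.08)·[0.9443·0.0000 + 0.0557·0.0000] = 0.0000; exercise value = 0.0000 ≤ continuation, so V_ud = 0.0000
Node dd (S = 32): continuation = e^(−0.08)·[0.9443·0.0000 + 0.0557·9.4000] = 0.4834; exercise value = 3.0000 > continuation, so V_dd = 3.0000 (exercise)
Node u (S = 55): continuation = e^(−0.08)·[0.9443·0.0000 + 0.0557·0.0000] = 0.0000; exercise value = 0.0000 ≤ continuation, so V_u = 0.0000
Node d (S = 40): continuation = e^(−0.08)·[0.9443·0.0000 + 0.0557·3.0000] = 0.1543; exercise value = 0.0000 ≤ continuation, so V_d = 0.1543
Node 0 (S = 50): continuation = e^(−0.08)·[0.9443·0.0000 + 0.0557·0.1543] = 0.0079; exercise value = 0.0000 ≤ continuation, so V_0 = 0.0079

€0.01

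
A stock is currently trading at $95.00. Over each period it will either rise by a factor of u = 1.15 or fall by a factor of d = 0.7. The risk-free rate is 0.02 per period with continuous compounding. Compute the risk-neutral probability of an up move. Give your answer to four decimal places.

p = 0.7116

Risk-neutral probability p = (e^0.02 − 0.7)/(1.15 − 0.7) = 0.3202/0.4500 = 0.7116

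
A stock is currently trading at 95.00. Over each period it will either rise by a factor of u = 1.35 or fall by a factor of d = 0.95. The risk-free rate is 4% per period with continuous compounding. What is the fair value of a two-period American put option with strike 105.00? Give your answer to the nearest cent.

Risk-neutral probability p = (e^0.04 − 0.95)/(1.35 − 0.95) = 0.0908/0.4000 = 0.2270
Terminal stock prices: S_uu = 173.1, S_ud = 121.8, S_dd = 85.74
Terminal payoffs (K − S): max(-68.14, 0) = 0, max(-16.84, 0) = 0, max(19.26, 0) = 19.26
Node u (S = 128.2): continuation = e^(−0.04)·[0.2270·0.0000 + 0.7730·0.0000] = 0.0000; exercise value = 0.0000 ≤ continuation, so V_u = 0.0000
Node d (S = 90.25): continuation = e^(−0.04)·[0.2270·0.0000 + 0.7730·19.2625] = 14.3056; exercise value = 14.7500 > continuation, so V_d = 14.7500 (exercise)
Node 0 (S = 95): continuation = e^(−0.04)·[0.2270·0.0000 + 0.7730·14.7500] = 10.9543; exercise value = 10.0000 ≤ continuation, so V_0 = 10.9543

10.95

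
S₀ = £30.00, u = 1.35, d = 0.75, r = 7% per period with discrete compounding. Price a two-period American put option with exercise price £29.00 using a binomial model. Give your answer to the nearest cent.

Risk-neutral probability p = (1 + 0.07 − 0.75)/(1.35 − 0.75) = 0.3200/0.6000 = 0.5333
Terminal stock prices: S_uu = 54.68, S_ud = 30.38, S_dd = 16.88
Terminal payoffs (K − S): max(-25.68, 0) = 0, max(-1.375, 0) = 0, max(12.12, 0) = 12.12
Node u (S = 40.5): continuation = 1/1.07·[0.5333·0.0000 + 0.4667·0.0000] = 0.0000; exercise value = 0.0000 ≤ continuation, so V_u = 0.0000
Node d (S = 22.5): continuation = 1/1.07·[0.5333·0.0000 + 0.4667·12.1250] = 5.2882; exercise value = 6.5000 > continuation, so V_d = 6.5000 (exercise)
Node 0 (S = 30): continuation = 1/1.07·[0.5333·0.0000 + 0.4667·6.5000] = 2.8349; exercise value = 0.0000 ≤ continuation, so V_0 = 2.8349

£2.83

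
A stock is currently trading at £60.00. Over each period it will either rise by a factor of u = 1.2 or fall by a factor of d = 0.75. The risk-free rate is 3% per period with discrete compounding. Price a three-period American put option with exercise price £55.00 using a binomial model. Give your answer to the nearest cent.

£5.22

Risk-neutral probability p = (1 + 0.03 − 0.75)/(1.2 − 0.75) = 0.2800/0.4500 = 0.6222
Terminal stock prices: S_uuu = 103.7, S_uud = 64.8, S_udd = 40.5, S_ddd = 25.31
Terminal payoffs (K − S): max(-48.68, 0) = 0, max(-9.8, 0) = 0, max(14.5, 0) = 14.5, max(29.69, 0) = 29.69
Node uu (S = 86.4): continuation = 1/1.03·[0.6222·0.0000 + 0.3778·0.0000] = 0.0000; exercise value = 0.0000 ≤ continuation, so V_uu = 0.0000
Node ud (S = 54): continuation = 1/1.03·[0.6222·0.0000 + 0.3778·14.5000] = 5.3182; exercise value = 1.0000 ≤ continuation, so V_ud = 5.3182
Node dd (S = 33.75): continuation = 1/1.03·[0.6222·14.5000 + 0.3778·29.6875] = 19.6481; exercise value = 21.2500 > continuation, so V_dd = 21.2500 (exercise)
Node u (S = 72): continuation = 1/1.03·[0.6222·0.0000 + 0.3778·5.3182] = 1.9506; exercise value = 0.0000 ≤ continuation, so V_u = 1.9506
Node d (S = 45): continuation = 1/1.03·[0.6222·5.3182 + 0.3778·21.2500] = 11.0067; exercise value = 10.0000 ≤ continuation, so V_d = 11.0067
Node 0 (S = 60): continuation = 1/1.03·[0.6222·1.9506 + 0.3778·11.0067] = 5.2153; exercise value = 0.0000 ≤ continuation, so V_0 = 5.2153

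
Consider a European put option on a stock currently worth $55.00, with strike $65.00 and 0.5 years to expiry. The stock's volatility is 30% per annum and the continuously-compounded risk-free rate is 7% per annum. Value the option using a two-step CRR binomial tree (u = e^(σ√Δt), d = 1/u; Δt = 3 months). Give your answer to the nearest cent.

CRR parameters: u = e^(σ√Δt) = e^(0.3·√0.25) = 1.1618, d = 1/u = 0.8607
Per-period rate: rΔt = 0.07·0.25 = 0.0175, so R = e^0.0175 = 1.0177
Risk-neutral probability p = (e^0.0175 − 0.8607)/(1.1618 − 0.8607) = 0.1569/0.3011 = 0.5212
Terminal stock prices: S_uu = 74.24, S_ud = 55, S_dd = 40.75
Terminal payoffs (K − S): max(-9.242, 0) = 0, max(10, 0) = 10, max(24.25, 0) = 24.25
Node u (S = 63.9): V_u = e^(−0.0175)·[0.5212·0.0000 + 0.4788·10.0000] = 4.7050
Node d (S = 47.34): V_d = e^(−0.0175)·[0.5212·10.0000 + 0.4788·24.2550] = 16.5335
Node 0 (S = 55): V_0 = e^(−0.0175)·[0.5212·4.7050 + 0.4788·16.5335] = 10.1886

$10.19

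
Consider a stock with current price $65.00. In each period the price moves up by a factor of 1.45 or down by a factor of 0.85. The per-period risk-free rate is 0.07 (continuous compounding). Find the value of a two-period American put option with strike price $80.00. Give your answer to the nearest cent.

Risk-neutral probability p = (e^0.07 − 0.85)/(1.45 − 0.85) = 0.2225/0.6000 = 0.3708
Terminal stock prices: S_uu = 136.7, S_ud = 80.11, S_dd = 46.96
Terminal payoffs (K − S): max(-56.66, 0) = 0, max(-0.1125, 0) = 0, max(33.04, 0) = 33.04
Node u (S = 94.25): continuation = e^(−0.07)·[0.3708·0.0000 + 0.6292·0.0000] = 0.0000; exercise value = 0.0000 ≤ continuation, so V_u = 0.0000
Node d (S = 55.25): continuation = e^(−0.07)·[0.3708·0.0000 + 0.6292·33.0375] = 19.3804; exercise value = 24.7500 > continuation, so V_d = 24.7500 (exercise)
Node 0 (S = 65): continuation = e^(−0.07)·[0.3708·0.0000 + 0.6292·24.7500] = 14.5188; exercise value = 15.0000 > continuation, so V_0 = 15.0000 (exercise)

$15.00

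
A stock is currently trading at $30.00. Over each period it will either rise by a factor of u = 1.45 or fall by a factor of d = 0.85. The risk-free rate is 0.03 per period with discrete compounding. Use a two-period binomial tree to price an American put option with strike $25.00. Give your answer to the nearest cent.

$1.54

Risk-neutral probability p = (1 + 0.03 − 0.85)/(1.45 − 0.85) = 0.1800/0.6000 = 0.3000
Terminal stock prices: S_uu = 63.08, S_ud = 36.98, S_dd = 21.67
Terminal payoffs (K − S): max(-38.08, 0) = 0, max(-11.98, 0) = 0, max(3.325, 0) = 3.325
Node u (S = 43.5): continuation = 1/1.03·[0.3000·0.0000 + 0.7000·0.0000] = 0.0000; exercise value = 0.0000 ≤ continuation, so V_u = 0.0000
Node d (S = 25.5): continuation = 1/1.03·[0.3000·0.0000 + 0.7000·3.3250] = 2.2597; exercise value = 0.0000 ≤ continuation, so V_d = 2.2597
Node 0 (S = 30): continuation = 1/1.03·[0.3000·0.0000 + 0.7000·2.2597] = 1.5357; exercise value = 0.0000 ≤ continuation, so V_0 = 1.5357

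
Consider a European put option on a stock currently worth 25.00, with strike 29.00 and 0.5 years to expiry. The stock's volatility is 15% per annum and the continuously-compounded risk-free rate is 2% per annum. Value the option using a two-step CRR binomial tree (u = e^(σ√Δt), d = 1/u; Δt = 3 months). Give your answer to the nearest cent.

3.72

CRR parameters: u = e^(σ√Δt) = e^(0.15·√0.25) = 1.0779, d = 1/u = 0.9277
Per-period rate: rΔt = 0.02·0.25 = 0.005, so R = e^0.005 = 1.0050
Risk-neutral probability p = (e^0.005 − 0.9277)/(1.0779 − 0.9277) = 0.0773/0.1501 = 0.5146
Terminal stock prices: S_uu = 29.05, S_ud = 25, S_dd = 21.52
Terminal payoffs (K − S): max(-0.04586, 0) = 0, max(4, 0) = 4, max(7.482, 0) = 7.482
Node u (S = 26.95): V_u = e^(−0.005)·[0.5146·0.0000 + 0.4854·4.0000] = 1.9317
Node d (S = 23.19): V_d = e^(−0.005)·[0.5146·4.0000 + 0.4854·7.4823] = 5.6618
Node 0 (S = 25): V_0 = e^(−0.005)·[0.5146·1.9317 + 0.4854·5.6618] = 3.7235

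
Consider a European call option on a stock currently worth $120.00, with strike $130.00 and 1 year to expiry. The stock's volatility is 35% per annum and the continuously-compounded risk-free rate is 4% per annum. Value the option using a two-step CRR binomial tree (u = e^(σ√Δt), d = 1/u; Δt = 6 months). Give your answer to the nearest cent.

CRR parameters: u = e^(σ√Δt) = e^(0.35·√0.5) = 1.2808, d = 1/u = 0.7808
Per-period rate: rΔt = 0.04·0.5 = 0.02, so R = e^0.02 = 1.0202
Risk-neutral probability p = (e^0.02 − 0.7808)/(1.2808 − 0.7808) = 0.2394/0.5000 = 0.4788
Terminal stock prices: S_uu = 196.9, S_ud = 120, S_dd = 73.15
Terminal payoffs (S − K): max(66.85, 0) = 66.85, max(-10, 0) = 0, max(-56.85, 0) = 0
Node u (S = 153.7): V_u = e^(−0.02)·[0.4788·66.8548 + 0.5212·0.0000] = 31.3789
Node d (S = 93.69): V_d = e^(−0.02)·[0.4788·0.0000 + 0.5212·0.0000] = 0.0000
Node 0 (S = 120): V_0 = e^(−0.02)·[0.4788·31.3789 + 0.5212·0.0000] = 14.7280

$14.73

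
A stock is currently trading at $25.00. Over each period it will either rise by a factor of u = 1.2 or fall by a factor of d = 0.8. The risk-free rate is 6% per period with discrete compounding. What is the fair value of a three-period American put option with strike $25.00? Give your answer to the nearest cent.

$2.04

Risk-neutral probability p = (1 + 0.06 − 0.8)/(1.2 − 0.8) = 0.2600/0.4000 = 0.6500
Terminal stock prices: S_uuu = 43.2, S_uud = 28.8, S_udd = 19.2, S_ddd = 12.8
Terminal payoffs (K − S): max(-18.2, 0) = 0, max(-3.8, 0) = 0, max(5.8, 0) = 5.8, max(12.2, 0) = 12.2
Node uu (S = 36): continuation = 1/1.06·[0.6500·0.0000 + 0.3500·0.0000] = 0.0000; exercise value = 0.0000 ≤ continuation, so V_uu = 0.0000
Node ud (S = 24): continuation = 1/1.06·[0.6500·0.0000 + 0.3500·5.8000] = 1.9151; exercise value = 1.0000 ≤ continuation, so V_ud = 1.9151
Node dd (S = 16): continuation = 1/1.06·[0.6500·5.8000 + 0.3500·12.2000] = 7.5849; exercise value = 9.0000 > continuation, so V_dd = 9.0000 (exercise)
Node u (S = 30): continuation = 1/1.06·[0.6500·0.0000 + 0.3500·1.9151] = 0.6323; exercise value = 0.0000 ≤ continuation, so V_u = 0.6323
Node d (S = 20): continuation = 1/1.06·[0.6500·1.9151 + 0.3500·9.0000] = 4.1460; exercise value = 5.0000 > continuation, so V_d = 5.0000 (exercise)
Node 0 (S = 25): continuation = 1/1.06·[0.6500·0.6323 + 0.3500·5.0000] = 2.0387; exercise value = 0.0000 ≤ continuation, so V_0 = 2.0387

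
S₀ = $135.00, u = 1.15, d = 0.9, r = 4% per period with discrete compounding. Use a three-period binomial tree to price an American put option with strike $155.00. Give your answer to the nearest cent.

Risk-neutral probability p = (1 + 0.04 − 0.9)/(1.15 − 0.9) = 0.1400/0.2500 = 0.5600
Terminal stock prices: S_uuu = 205.3, S_uud = 160.7, S_udd = 125.8, S_ddd = 98.42
Terminal payoffs (K − S): max(-50.32, 0) = 0, max(-5.684, 0) = 0, max(29.25, 0) = 29.25, max(56.58, 0) = 56.58
Node uu (S = 178.5): continuation = 1/1.04·[0.5600·0.0000 + 0.4400·0.0000] = 0.0000; exercise value = 0.0000 ≤ continuation, so V_uu = 0.0000
Node ud (S = 139.7): continuation = 1/1.04·[0.5600·0.0000 + 0.4400·29.2475] = 12.3739; exercise value = 15.2750 > continuation, so V_ud = 15.2750 (exercise)
Node dd (S = 109.4): continuation = 1/1.04·[0.5600·29.2475 + 0.4400·56.5850] = 39.6885; exercise value = 45.6500 > continuation, so V_dd = 45.6500 (exercise)
Node u (S = 155.2): continuation = 1/1.04·[0.5600·0.0000 + 0.4400·15.2750] = 6.4625; exercise value = 0.0000 ≤ continuation, so V_u = 6.4625
Node d (S = 121.5): continuation = 1/1.04·[0.5600·15.2750 + 0.4400·45.6500] = 27.5385; exercise value = 33.5000 > continuation, so V_d = 33.5000 (exercise)
Node 0 (S = 135): continuation = 1/1.04·[0.5600·6.4625 + 0.4400·33.5000] = 17.6529; exercise value = 20.0000 > continuation, so V_0 = 20.0000 (exercise)

$20.00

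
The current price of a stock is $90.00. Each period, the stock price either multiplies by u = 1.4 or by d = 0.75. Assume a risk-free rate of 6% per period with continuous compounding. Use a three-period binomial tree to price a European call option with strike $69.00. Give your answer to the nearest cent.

Risk-neutral probability p = (e^0.06 − 0.75)/(1.4 − 0.75) = 0.3118/0.6500 = 0.4797
Terminal stock prices: S_uuu = 247, S_uud = 132.3, S_udd = 70.87, S_ddd = 37.97
Terminal payoffs (S − K): max(178, 0) = 178, max(63.3, 0) = 63.3, max(1.875, 0) = 1.875, max(-31.03, 0) = 0
Node uu (S = 176.4): V_uu = e^(−0.06)·[0.4797·177.9600 + 0.5203·63.3000] = 111.4182
Node ud (S = 94.5): V_ud = e^(−0.06)·[0.4797·63.3000 + 0.5203·1.8750] = 29.5182
Node dd (S = 50.62): V_dd = e^(−0.06)·[0.4797·1.8750 + 0.5203·0.0000] = 0.8471
Node u (S = 126): V_u = e^(−0.06)·[0.4797·111.4182 + 0.5203·29.5182] = 64.8025
Node d (S = 67.5): V_d = e^(−0.06)·[0.4797·29.5182 + 0.5203·0.8471] = 13.7517
Node 0 (S = 90): V_0 = e^(−0.06)·[0.4797·64.8025 + 0.5203·13.7517] = 36.0161

$36.02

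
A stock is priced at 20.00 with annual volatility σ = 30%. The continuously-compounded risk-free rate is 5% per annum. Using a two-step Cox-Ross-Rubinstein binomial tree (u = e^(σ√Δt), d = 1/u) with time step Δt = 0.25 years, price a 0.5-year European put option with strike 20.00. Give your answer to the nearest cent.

CRR parameters: u = e^(σ√Δt) = e^(0.3·√0.25) = 1.1618, d = 1/u = 0.8607
Per-period rate: rΔt = 0.05·0.25 = 0.0125, so R = e^0.0125 = 1.0126
Risk-neutral probability p = (e^0.0125 − 0.8607)/(1.1618 − 0.8607) = 0.1519/0.3011 = 0.5043
Terminal stock prices: S_uu = 27, S_ud = 20, S_dd = 14.82
Terminal payoffs (K − S): max(-6.997, 0) = 0, max(0, 0) = 0, max(5.184, 0) = 5.184
Node u (S = 23.24): V_u = e^(−0.0125)·[0.5043·0.0000 + 0.4957·0.0000] = 0.0000
Node d (S = 17.21): V_d = e^(−0.0125)·[0.5043·0.0000 + 0.4957·5.1836] = 2.5374
Node 0 (S = 20): V_0 = e^(−0.0125)·[0.5043·0.0000 + 0.4957·2.5374] = 1.2421

1.24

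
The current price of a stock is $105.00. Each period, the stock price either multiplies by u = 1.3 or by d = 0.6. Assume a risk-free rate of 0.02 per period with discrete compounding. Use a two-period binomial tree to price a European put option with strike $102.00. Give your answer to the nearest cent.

$19.15

Risk-neutral probability p = (1 + 0.02 − 0.6)/(1.3 − 0.6) = 0.4200/0.7000 = 0.6000
Terminal stock prices: S_uu = 177.5, S_ud = 81.9, S_dd = 37.8
Terminal payoffs (K − S): max(-75.45, 0) = 0, max(20.1, 0) = 20.1, max(64.2, 0) = 64.2
Node u (S = 136.5): V_u = 1/1.02·[0.6000·0.0000 + 0.4000·20.1000] = 7.8824
Node d (S = 63): V_d = 1/1.02·[0.6000·20.1000 + 0.4000·64.2000] = 37.0000
Node 0 (S = 105): V_0 = 1/1.02·[0.6000·7.8824 + 0.4000·37.0000] = 19.1465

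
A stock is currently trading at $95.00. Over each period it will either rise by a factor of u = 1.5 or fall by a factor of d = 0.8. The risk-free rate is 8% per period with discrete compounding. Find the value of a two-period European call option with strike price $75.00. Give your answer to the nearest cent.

$35.08

Risk-neutral probability p = (1 + 0.08 − 0.8)/(1.5 − 0.8) = 0.2800/0.7000 = 0.4000
Terminal stock prices: S_uu = 213.8, S_ud = 114, S_dd = 60.8
Terminal payoffs (S − K): max(138.8, 0) = 138.8, max(39, 0) = 39, max(-14.2, 0) = 0
Node u (S = 142.5): V_u = 1/1.08·[0.4000·138.7500 + 0.6000·39.0000] = 73.0556
Node d (S = 76): V_d = 1/1.08·[0.4000·39.0000 + 0.6000·0.0000] = 14.4444
Node 0 (S = 95): V_0 = 1/1.08·[0.4000·73.0556 + 0.6000·14.4444] = 35.0823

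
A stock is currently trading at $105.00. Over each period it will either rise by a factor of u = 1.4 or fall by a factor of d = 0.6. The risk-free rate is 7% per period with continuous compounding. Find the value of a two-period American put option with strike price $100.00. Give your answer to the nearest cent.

Risk-neutral probability p = (e^0.07 − 0.6)/(1.4 − 0.6) = 0.4725/0.8000 = 0.5906
Terminal stock prices: S_uu = 205.8, S_ud = 88.2, S_dd = 37.8
Terminal payoffs (K − S): max(-105.8, 0) = 0, max(11.8, 0) = 11.8, max(62.2, 0) = 62.2
Node u (S = 147): continuation = e^(−0.07)·[0.5906·0.0000 + 0.4094·11.8000] = 4.5039; exercise value = 0.0000 ≤ continuation, so V_u = 4.5039
Node d (S = 63): continuation = e^(−0.07)·[0.5906·11.8000 + 0.4094·62.2000] = 30.2394; exercise value = 37.0000 > continuation, so V_d = 37.0000 (exercise)
Node 0 (S = 105): continuation = e^(−0.07)·[0.5906·4.5039 + 0.4094·37.0000] = 16.6028; exercise value = 0.0000 ≤ continuation, so V_0 = 16.6028

$16.60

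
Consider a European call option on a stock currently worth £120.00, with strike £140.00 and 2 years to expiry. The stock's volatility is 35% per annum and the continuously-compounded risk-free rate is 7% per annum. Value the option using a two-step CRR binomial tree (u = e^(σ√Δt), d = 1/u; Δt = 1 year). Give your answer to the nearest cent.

£23.43

CRR parameters: u = e^(σ√Δt) = e^(0.35·√1) = 1.4191, d = 1/u = 0.7047
Per-period rate: rΔt = 0.07·1 = 0.07, so R = e^0.07 = 1.0725
Risk-neutral probability p = (e^0.07 − 0.7047)/(1.4191 − 0.7047) = 0.3678/0.7144 = 0.5149
Terminal stock prices: S_uu = 241.7, S_ud = 120, S_dd = 59.59
Terminal payoffs (S − K): max(101.7, 0) = 101.7, max(-20, 0) = 0, max(-80.41, 0) = 0
Node u (S = 170.3): V_u = e^(−0.07)·[0.5149·101.6503 + 0.4851·0.0000] = 48.7994
Node d (S = 84.56): V_d = e^(−0.07)·[0.5149·0.0000 + 0.4851·0.0000] = 0.0000
Node 0 (S = 120): V_0 = e^(−0.07)·[0.5149·48.7994 + 0.4851·0.0000] = 23.4272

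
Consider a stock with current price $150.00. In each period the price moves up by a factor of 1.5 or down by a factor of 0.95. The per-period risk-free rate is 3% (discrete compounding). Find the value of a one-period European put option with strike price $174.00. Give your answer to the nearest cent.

Risk-neutral probability p = (1 + 0.03 − 0.95)/(1.5 − 0.95) = 0.0800/0.5500 = 0.1455
Terminal stock prices: S_u = 225, S_d = 142.5
Terminal payoffs (K − S): max(-51, 0) = 0, max(31.5, 0) = 31.5
Node 0 (S = 150): V_0 = 1/1.03·[0.1455·0.0000 + 0.8545·31.5000] = 26.1342

$26.13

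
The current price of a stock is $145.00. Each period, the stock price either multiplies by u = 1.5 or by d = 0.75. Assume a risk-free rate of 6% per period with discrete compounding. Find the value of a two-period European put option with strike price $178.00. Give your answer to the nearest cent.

Risk-neutral probability p = (1 + 0.06 − 0.75)/(1.5 − 0.75) = 0.3100/0.7500 = 0.4133
Terminal stock prices: S_uu = 326.2, S_ud = 163.1, S_dd = 81.56
Terminal payoffs (K − S): max(-148.2, 0) = 0, max(14.88, 0) = 14.88, max(96.44, 0) = 96.44
Node u (S = 217.5): V_u = 1/1.06·[0.4133·0.0000 + 0.5867·14.8750] = 8.2327
Node d (S = 108.8): V_d = 1/1.06·[0.4133·14.8750 + 0.5867·96.4375] = 59.1745
Node 0 (S = 145): V_0 = 1/1.06·[0.4133·8.2327 + 0.5867·59.1745] = 35.9609

$35.96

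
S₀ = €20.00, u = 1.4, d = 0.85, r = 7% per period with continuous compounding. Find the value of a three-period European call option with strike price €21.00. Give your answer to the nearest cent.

€4.74

Risk-neutral probability p = (e^0.07 − 0.85)/(1.4 − 0.85) = 0.2225/0.5500 = 0.4046
Terminal stock prices: S_uuu = 54.88, S_uud = 33.32, S_udd = 20.23, S_ddd = 12.28
Terminal payoffs (S − K): max(33.88, 0) = 33.88, max(12.32, 0) = 12.32, max(-0.77, 0) = 0, max(-8.718, 0) = 0
Node uu (S = 39.2): V_uu = e^(−0.07)·[0.4046·33.8800 + 0.5954·12.3200] = 19.6197
Node ud (S = 23.8): V_ud = e^(−0.07)·[0.4046·12.3200 + 0.5954·0.0000] = 4.6472
Node dd (S = 14.45): V_dd = e^(−0.07)·[0.4046·0.0000 + 0.5954·0.0000] = 0.0000
Node u (S = 28): V_u = e^(−0.07)·[0.4046·19.6197 + 0.5954·4.6472] = 9.9808
Node d (S = 17): V_d = e^(−0.07)·[0.4046·4.6472 + 0.5954·0.0000] = 1.7530
Node 0 (S = 20): V_0 = e^(−0.07)·[0.4046·9.9808 + 0.5954·1.7530] = 4.7381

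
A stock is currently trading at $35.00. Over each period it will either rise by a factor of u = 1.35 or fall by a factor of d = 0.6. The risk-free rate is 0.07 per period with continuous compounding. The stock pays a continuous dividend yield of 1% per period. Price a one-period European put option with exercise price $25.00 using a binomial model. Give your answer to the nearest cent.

$1.43

Per-period risk-free factor R = e^0.07 = 1.0725; dividend-adjusted growth = e^(0.07−0.01) = 1.0618.
Risk-neutral probability p = (1.0618 − 0.6)/(1.35 − 0.6) = 0.4618/0.7500 = 0.6158
Terminal stock prices: S_u = 47.25, S_d = 21
Terminal payoffs (K − S): max(-22.25, 0) = 0, max(4, 0) = 4
Node 0 (S = 35): V_0 = e^(−0.07)·[0.6158·0.0000 + 0.3842·4.0000] = 1.4330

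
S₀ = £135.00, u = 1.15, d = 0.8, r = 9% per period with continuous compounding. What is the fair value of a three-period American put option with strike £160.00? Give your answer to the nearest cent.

Risk-neutral probability p = (e^0.09 − 0.8)/(1.15 − 0.8) = 0.2942/0.3500 = 0.8405
Terminal stock prices: S_uuu = 205.3, S_uud = 142.8, S_udd = 99.36, S_ddd = 69.12
Terminal payoffs (K − S): max(-45.32, 0) = 0, max(17.17, 0) = 17.17, max(60.64, 0) = 60.64, max(90.88, 0) = 90.88
Node uu (S = 178.5): continuation = e^(−0.09)·[0.8405·0.0000 + 0.1595·17.1700] = 2.5029; exercise value = 0.0000 ≤ continuation, so V_uu = 2.5029
Node ud (S = 124.2): continuation = e^(−0.09)·[0.8405·17.1700 + 0.1595·60.6400] = 22.0290; exercise value = 35.8000 > continuation, so V_ud = 35.8000 (exercise)
Node dd (S = 86.4): continuation = e^(−0.09)·[0.8405·60.6400 + 0.1595·90.8800] = 59.8290; exercise value = 73.6000 > continuation, so V_dd = 73.6000 (exercise)
Node u (S = 155.2): continuation = e^(−0.09)·[0.8405·2.5029 + 0.1595·35.8000] = 7.1414; exercise value = 4.7500 ≤ continuation, so V_u = 7.1414
Node d (S = 108): continuation = e^(−0.09)·[0.8405·35.8000 + 0.1595·73.6000] = 38.2290; exercise value = 52.0000 > continuation, so V_d = 52.0000 (exercise)
Node 0 (S = 135): continuation = e^(−0.09)·[0.8405·7.1414 + 0.1595·52.0000] = 13.0659; exercise value = 25.0000 > continuation, so V_0 = 25.0000 (exercise)

£25.00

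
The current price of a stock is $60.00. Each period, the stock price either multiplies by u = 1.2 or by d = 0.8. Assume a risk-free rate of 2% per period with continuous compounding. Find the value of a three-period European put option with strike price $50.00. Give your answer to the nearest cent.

Risk-neutral probability p = (e^0.02 − 0.8)/(1.2 − 0.8) = 0.2202/0.4000 = 0.5505
Terminal stock prices: S_uuu = 103.7, S_uud = 69.12, S_udd = 46.08, S_ddd = 30.72
Terminal payoffs (K − S): max(-53.68, 0) = 0, max(-19.12, 0) = 0, max(3.92, 0) = 3.92, max(19.28, 0) = 19.28
Node uu (S = 86.4): V_uu = e^(−0.02)·[0.5505·0.0000 + 0.4495·0.0000] = 0.0000
Node ud (S = 57.6): V_ud = e^(−0.02)·[0.5505·0.0000 + 0.4495·3.9200] = 1.7271
Node dd (S = 38.4): V_dd = e^(−0.02)·[0.5505·3.9200 + 0.4495·19.2800] = 10.6099
Node u (S = 72): V_u = e^(−0.02)·[0.5505·0.0000 + 0.4495·1.7271] = 0.7610
Node d (S = 48): V_d = e^(−0.02)·[0.5505·1.7271 + 0.4495·10.6099] = 5.6067
Node 0 (S = 60): V_0 = e^(−0.02)·[0.5505·0.7610 + 0.4495·5.6067] = 2.8809

$2.88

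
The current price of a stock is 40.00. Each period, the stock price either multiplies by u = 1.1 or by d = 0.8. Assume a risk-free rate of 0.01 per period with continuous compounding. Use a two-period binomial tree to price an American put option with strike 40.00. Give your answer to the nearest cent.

3.36

Risk-neutral probability p = (e^0.01 − 0.8)/(1.1 − 0.8) = 0.2101/0.3000 = 0.7002
Terminal stock prices: S_uu = 48.4, S_ud = 35.2, S_dd = 25.6
Terminal payoffs (K − S): max(-8.4, 0) = 0, max(4.8, 0) = 4.8, max(14.4, 0) = 14.4
Node u (S = 44): continuation = e^(−0.01)·[0.7002·0.0000 + 0.2998·4.8000] = 1.4249; exercise value = 0.0000 ≤ continuation, so V_u = 1.4249
Node d (S = 32): continuation = e^(−0.01)·[0.7002·4.8000 + 0.2998·14.4000] = 7.6020; exercise value = 8.0000 > continuation, so V_d = 8.0000 (exercise)
Node 0 (S = 40): continuation = e^(−0.01)·[0.7002·1.4249 + 0.2998·8.0000] = 3.3625; exercise value = 0.0000 ≤ continuation, so V_0 = 3.3625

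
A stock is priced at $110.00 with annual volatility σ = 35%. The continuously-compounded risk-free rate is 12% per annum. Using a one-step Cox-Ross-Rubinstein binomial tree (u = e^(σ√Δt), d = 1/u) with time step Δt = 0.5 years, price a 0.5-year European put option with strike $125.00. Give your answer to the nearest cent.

CRR parameters: u = e^(σ√Δt) = e^(0.35·√0.5) = 1.2808, d = 1/u = 0.7808
Per-period rate: rΔt = 0.12·0.5 = 0.06, so R = e^0.06 = 1.0618
Risk-neutral probability p = (e^0.06 − 0.7808)/(1.2808 − 0.7808) = 0.2811/0.5000 = 0.5621
Terminal stock prices: S_u = 140.9, S_d = 85.88
Terminal payoffs (K − S): max(-15.89, 0) = 0, max(39.12, 0) = 39.12
Node 0 (S = 110): V_0 = e^(−0.06)·[0.5621·0.0000 + 0.4379·39.1164] = 16.1314

$16.13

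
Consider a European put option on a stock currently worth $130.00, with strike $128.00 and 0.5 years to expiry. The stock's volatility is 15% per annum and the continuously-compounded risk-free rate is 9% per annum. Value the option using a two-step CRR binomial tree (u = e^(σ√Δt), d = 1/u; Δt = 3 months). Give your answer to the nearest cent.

$2.08

CRR parameters: u = e^(σ√Δt) = e^(0.15·√0.25) = 1.0779, d = 1/u = 0.9277
Per-period rate: rΔt = 0.09·0.25 = 0.0225, so R = e^0.0225 = 1.0228
Risk-neutral probability p = (e^0.0225 − 0.9277)/(1.0779 − 0.9277) = 0.0950/0.1501 = 0.6328
Terminal stock prices: S_uu = 151, S_ud = 130, S_dd = 111.9
Terminal payoffs (K − S): max(-23.04, 0) = 0, max(-2, 0) = 0, max(16.11, 0) = 16.11
Node u (S = 140.1): V_u = e^(−0.0225)·[0.6328·0.0000 + 0.3672·0.0000] = 0.0000
Node d (S = 120.6): V_d = e^(−0.0225)·[0.6328·0.0000 + 0.3672·16.1080] = 5.7830
Node 0 (S = 130): V_0 = e^(−0.0225)·[0.6328·0.0000 + 0.3672·5.7830] = 2.0762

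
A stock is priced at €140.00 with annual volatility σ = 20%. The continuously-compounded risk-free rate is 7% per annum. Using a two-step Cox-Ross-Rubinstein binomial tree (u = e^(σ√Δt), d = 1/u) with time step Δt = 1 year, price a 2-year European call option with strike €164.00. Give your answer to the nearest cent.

€15.49

CRR parameters: u = e^(σ√Δt) = e^(0.2·√1) = 1.2214, d = 1/u = 0.8187
Per-period rate: rΔt = 0.07·1 = 0.07, so R = e^0.07 = 1.0725
Risk-neutral probability p = (e^0.07 − 0.8187)/(1.2214 − 0.8187) = 0.2538/0.4027 = 0.6302
Terminal stock prices: S_uu = 208.9, S_ud = 140, S_dd = 93.84
Terminal payoffs (S − K): max(44.86, 0) = 44.86, max(-24, 0) = 0, max(-70.16, 0) = 0
Node u (S = 171): V_u = e^(−0.07)·[0.6302·44.8555 + 0.3698·0.0000] = 26.3582
Node d (S = 114.6): V_d = e^(−0.07)·[0.6302·0.0000 + 0.3698·0.0000] = 0.0000
Node 0 (S = 140): V_0 = e^(−0.07)·[0.6302·26.3582 + 0.3698·0.0000] = 15.4888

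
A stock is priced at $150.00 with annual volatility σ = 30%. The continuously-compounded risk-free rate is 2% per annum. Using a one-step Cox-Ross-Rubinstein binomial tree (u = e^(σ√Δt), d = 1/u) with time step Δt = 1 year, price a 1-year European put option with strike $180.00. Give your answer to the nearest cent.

$36.54

CRR parameters: u = e^(σ√Δt) = e^(0.3·√1) = 1.3499, d = 1/u = 0.7408
Per-period rate: rΔt = 0.02·1 = 0.02, so R = e^0.02 = 1.0202
Risk-neutral probability p = (e^0.02 − 0.7408)/(1.3499 − 0.7408) = 0.2794/0.6090 = 0.4587
Terminal stock prices: S_u = 202.5, S_d = 111.1
Terminal payoffs (K − S): max(-22.48, 0) = 0, max(68.88, 0) = 68.88
Node 0 (S = 150): V_0 = e^(−0.02)·[0.4587·0.0000 + 0.5413·68.8773] = 36.5432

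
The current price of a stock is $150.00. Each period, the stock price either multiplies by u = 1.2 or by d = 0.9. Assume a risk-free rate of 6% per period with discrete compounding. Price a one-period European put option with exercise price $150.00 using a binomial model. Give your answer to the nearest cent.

Risk-neutral probability p = (1 + 0.06 − 0.9)/(1.2 − 0.9) = 0.1600/0.3000 = 0.5333
Terminal stock prices: S_u = 180, S_d = 135
Terminal payoffs (K − S): max(-30, 0) = 0, max(15, 0) = 15
Node 0 (S = 150): V_0 = 1/1.06·[0.5333·0.0000 + 0.4667·15.0000] = 6.6038

$6.60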